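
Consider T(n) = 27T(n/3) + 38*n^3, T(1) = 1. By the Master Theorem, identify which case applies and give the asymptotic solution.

a=27, b=3, f(n)=38*n^3.
log_3(27) = 3, so n^(log_b(a)) = n^3.
f(n) = Theta(n^3), so Case 2 applies.
T(n) = Theta(n^3 log n).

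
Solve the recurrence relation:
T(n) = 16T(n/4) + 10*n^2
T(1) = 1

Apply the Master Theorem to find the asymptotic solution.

a=16, b=4, f(n)=10*n^2. log_4(16) = 2. Case 2: T(n) = O(n^2 log n).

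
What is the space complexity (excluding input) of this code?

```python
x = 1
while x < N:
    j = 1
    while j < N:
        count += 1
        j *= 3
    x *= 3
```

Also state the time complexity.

Space complexity: O(1).
Only a constant amount of auxiliary storage is used; nothing grows with n.
Time complexity: O(log^2 n).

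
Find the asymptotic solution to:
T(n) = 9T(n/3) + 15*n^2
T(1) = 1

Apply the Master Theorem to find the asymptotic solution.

a=9, b=3, f(n)=15*n^2. log_3(9) = 2. Case 2: T(n) = O(n^2 log n).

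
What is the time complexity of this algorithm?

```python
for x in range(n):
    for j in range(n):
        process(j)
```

Time complexity: O(n^2).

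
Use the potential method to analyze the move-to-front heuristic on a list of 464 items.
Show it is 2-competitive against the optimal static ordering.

Let Phi = number of inversions between the MTF list and the optimal static list (0 <= Phi <= C(464,2)). Accessing an element at MTF position k and optimal position j: the move-to-front destroys all k-1 inversions in front of it that are not in front in optimal (>= k-j of them) and creates at most j-1 new ones. Amortized cost <= k + (j-1) - (k-j) = 2j - 1 <= 2 * optimal cost.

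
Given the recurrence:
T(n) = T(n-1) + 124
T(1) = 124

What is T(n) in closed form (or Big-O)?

Unrolling: T(n) = T(n-1) + 124 = T(n-2) + 2*124 = ... = T(1) + (n-1)*124 = 124 + (n-1)*124 = 124n.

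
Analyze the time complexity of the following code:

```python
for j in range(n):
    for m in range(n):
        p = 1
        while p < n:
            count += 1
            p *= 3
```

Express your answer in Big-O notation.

Time complexity: O(n^2 log n).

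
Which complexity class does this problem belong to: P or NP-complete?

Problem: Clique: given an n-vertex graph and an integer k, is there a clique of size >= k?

This problem is NP-complete: complement of Independent Set / Vertex Cover (with k part of the input).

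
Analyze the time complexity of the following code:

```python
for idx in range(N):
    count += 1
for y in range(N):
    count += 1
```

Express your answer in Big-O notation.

Time complexity: O(n).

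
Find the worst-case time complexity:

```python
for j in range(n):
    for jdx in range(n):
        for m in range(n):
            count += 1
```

Time complexity: O(n^3).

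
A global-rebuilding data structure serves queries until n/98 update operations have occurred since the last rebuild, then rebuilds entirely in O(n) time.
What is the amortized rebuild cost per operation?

The O(n) rebuild is triggered by n/98 operations, so each contributes O(n)/(n/98) = O(98) = O(1) to the rebuild cost.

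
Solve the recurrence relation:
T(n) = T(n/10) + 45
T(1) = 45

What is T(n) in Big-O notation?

Each step divides n by 10 and adds 45. After log_10(n) steps, T(n) = O(log n).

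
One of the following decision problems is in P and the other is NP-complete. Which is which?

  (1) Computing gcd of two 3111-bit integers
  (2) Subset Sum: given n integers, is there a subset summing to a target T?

(1) is P: the Euclidean algorithm runs in polynomial time in the bit-length.
(2) is NP-complete: one of Karp's 21 NP-complete problems.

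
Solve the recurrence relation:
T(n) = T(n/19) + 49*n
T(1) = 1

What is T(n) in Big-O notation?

Geometric series: 49*n*(1 + 1/19 + 1/19^2 + ...) = O(n). T(n) = O(n).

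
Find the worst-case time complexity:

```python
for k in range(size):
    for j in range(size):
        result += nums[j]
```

Time complexity: O(n^2).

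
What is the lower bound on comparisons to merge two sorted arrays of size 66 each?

To merge two sorted arrays of size 66, we need at least 131 comparisons in the worst case. An adversary can force every element to be compared.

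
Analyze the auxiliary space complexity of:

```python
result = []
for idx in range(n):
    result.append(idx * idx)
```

Space complexity: O(n).
Auxiliary storage grows linearly with the input size n in the worst case.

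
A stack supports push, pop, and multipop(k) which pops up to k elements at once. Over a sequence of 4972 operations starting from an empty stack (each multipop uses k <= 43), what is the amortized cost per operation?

Each element is pushed exactly once and popped at most once (whether by pop or as part of a multipop). So the total number of individual pops over the whole sequence is at most the number of pushes, which is at most 4972. Total work <= 2 * 4972, hence O(1) amortized per operation.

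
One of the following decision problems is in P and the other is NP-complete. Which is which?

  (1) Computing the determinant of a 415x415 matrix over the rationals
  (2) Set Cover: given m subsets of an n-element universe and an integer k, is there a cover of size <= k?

(1) is P: Gaussian elimination runs in O(n^3).
(2) is NP-complete: one of Karp's 21 NP-complete problems (with k part of the input).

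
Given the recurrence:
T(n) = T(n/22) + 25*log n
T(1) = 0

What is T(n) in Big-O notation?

Each of the log_22(n) levels adds O(log n). T(n) = O(log^2 n).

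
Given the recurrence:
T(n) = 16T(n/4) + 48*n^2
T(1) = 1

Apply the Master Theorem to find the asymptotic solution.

a=16, b=4, f(n)=48*n^2. log_4(16) = 2. Case 2: T(n) = O(n^2 log n).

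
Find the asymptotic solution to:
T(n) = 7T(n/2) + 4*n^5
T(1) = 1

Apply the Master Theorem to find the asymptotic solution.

a=7, b=2, f(n)=4*n^5. log_2(7) = 2.807 < 5. Case 3: T(n) = O(n^5).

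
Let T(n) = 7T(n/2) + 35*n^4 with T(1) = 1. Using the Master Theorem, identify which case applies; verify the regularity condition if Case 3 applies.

a=7, b=2, f(n)=35*n^4.
log_2(7) = 2.807 < 4.
f(n) = Omega(n^(2.807+epsilon)) for some epsilon > 0, so Case 3 is the candidate.
Regularity: a*f(n/b) = 7*35*(n/2)^4 = (7/16)*35*n^4 <= c*f(n) with c = 7/16 < 1. Satisfied.
Case 3: T(n) = Theta(n^4).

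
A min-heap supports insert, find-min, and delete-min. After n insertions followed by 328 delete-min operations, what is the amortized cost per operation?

Insert takes O(log n) worst case. Delete-min takes O(log n). Over a sequence of n inserts and 328 delete-mins, total cost is O((n + 328) log n). Amortized per operation: O(log n).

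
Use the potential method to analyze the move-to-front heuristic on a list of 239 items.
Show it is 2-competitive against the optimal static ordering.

Let Phi = number of inversions between the MTF list and the optimal static list (0 <= Phi <= C(239,2)). Accessing an element at MTF position k and optimal position j: the move-to-front destroys all k-1 inversions in front of it that are not in front in optimal (>= k-j of them) and creates at most j-1 new ones. Amortized cost <= k + (j-1) - (k-j) = 2j - 1 <= 2 * optimal cost.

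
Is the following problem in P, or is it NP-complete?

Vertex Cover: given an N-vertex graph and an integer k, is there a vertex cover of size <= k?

This problem is NP-complete: one of Karp's 21 NP-complete problems (with k part of the input; for any fixed constant k it is in P).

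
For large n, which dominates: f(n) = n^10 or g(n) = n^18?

g(n) = n^18 grows faster: n^18/n^10 = n^8 -> infinity.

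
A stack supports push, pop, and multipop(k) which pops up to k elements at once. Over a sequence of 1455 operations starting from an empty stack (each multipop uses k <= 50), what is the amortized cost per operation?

Each element is pushed exactly once and popped at most once (whether by pop or as part of a multipop). So the total number of individual pops over the whole sequence is at most the number of pushes, which is at most 1455. Total work <= 2 * 1455, hence O(1) amortized per operation.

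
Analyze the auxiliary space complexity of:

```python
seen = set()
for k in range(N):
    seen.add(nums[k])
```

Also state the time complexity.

Space complexity: O(n).
Auxiliary storage grows linearly with the input size n in the worst case.
Time complexity: O(n).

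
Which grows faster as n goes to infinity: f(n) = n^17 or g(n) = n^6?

f(n) = n^17 grows faster: n^17/n^6 = n^11 -> infinity.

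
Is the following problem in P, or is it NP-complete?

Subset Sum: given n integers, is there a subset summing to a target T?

This problem is NP-complete: one of Karp's 21 NP-complete problems.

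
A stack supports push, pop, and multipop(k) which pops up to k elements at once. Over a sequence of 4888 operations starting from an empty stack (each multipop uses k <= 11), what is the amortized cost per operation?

Each element is pushed exactly once and popped at most once (whether by pop or as part of a multipop). So the total number of individual pops over the whole sequence is at most the number of pushes, which is at most 4888. Total work <= 2 * 4888, hence O(1) amortized per operation.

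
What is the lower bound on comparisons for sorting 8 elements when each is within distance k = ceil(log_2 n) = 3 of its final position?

Partition the 8 positions into floor(n/k) blocks of k = 3 consecutive positions; any permutation within a block keeps every element within k of its final position, so there are at least (k!)^(n/k) distinguishable inputs. Lower bound: log_2((k!)^(n/k)) = (n/k) * log_2(k!) = Theta(n log k); with k = ceil(log_2 n), this is Omega(n log log n).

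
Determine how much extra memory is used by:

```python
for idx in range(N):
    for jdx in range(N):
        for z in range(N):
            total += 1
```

Space complexity: O(1).
Only a constant amount of auxiliary storage is used; nothing grows with n.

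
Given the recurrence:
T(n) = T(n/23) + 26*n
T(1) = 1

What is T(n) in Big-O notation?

Geometric series: 26*n*(1 + 1/23 + 1/23^2 + ...) = O(n). T(n) = O(n).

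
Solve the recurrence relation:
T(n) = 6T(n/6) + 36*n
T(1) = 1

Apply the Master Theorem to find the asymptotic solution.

a=6, b=6, f(n)=36*n. log_6(6) = 1. Case 2: T(n) = O(n log n).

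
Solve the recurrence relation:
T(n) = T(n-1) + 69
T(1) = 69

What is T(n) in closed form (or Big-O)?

Unrolling: T(n) = T(n-1) + 69 = T(n-2) + 2*69 = ... = T(1) + (n-1)*69 = 69 + (n-1)*69 = 69n.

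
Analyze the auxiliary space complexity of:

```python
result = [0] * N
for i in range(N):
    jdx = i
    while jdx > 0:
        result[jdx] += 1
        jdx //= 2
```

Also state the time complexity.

Space complexity: O(n).
Auxiliary storage grows linearly with the input size n in the worst case.
Time complexity: O(n log n).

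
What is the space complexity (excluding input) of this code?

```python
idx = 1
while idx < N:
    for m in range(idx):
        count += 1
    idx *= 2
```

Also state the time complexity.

Space complexity: O(1).
Only a constant amount of auxiliary storage is used; nothing grows with n.
Time complexity: O(n).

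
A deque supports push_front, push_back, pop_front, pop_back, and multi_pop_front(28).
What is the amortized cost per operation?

Assign 2 credits to each push operation. A pop uses 1 saved credit. multi_pop_front(28) uses up to 28 saved credits from previous pushes. Credits never go negative. Amortized cost is O(1).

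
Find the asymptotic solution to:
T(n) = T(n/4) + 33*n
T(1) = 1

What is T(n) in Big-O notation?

Geometric series: 33*n*(1 + 1/4 + 1/4^2 + ...) = O(n). T(n) = O(n).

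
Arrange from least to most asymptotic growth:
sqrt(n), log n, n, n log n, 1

Ordered by growth rate: 1 < log n < sqrt(n) < n < n log n.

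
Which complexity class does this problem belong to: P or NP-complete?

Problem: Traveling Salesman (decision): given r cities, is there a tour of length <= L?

This problem is NP-complete: reduces from Hamiltonian Cycle.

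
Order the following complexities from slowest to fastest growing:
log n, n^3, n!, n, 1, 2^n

Ordered by growth rate: 1 < log n < n < n^3 < 2^n < n!.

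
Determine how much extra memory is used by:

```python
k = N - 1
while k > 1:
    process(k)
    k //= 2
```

Space complexity: O(1).
Only a constant amount of auxiliary storage is used; nothing grows with n.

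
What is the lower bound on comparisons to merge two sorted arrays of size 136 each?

To merge two sorted arrays of size 136, we need at least 271 comparisons in the worst case. An adversary can force every element to be compared.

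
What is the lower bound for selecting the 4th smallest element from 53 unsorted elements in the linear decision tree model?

Selecting the 4th smallest of 53 elements requires Omega(n) comparisons. Every element must be compared at least once. The BFPRT algorithm achieves O(n), making this tight.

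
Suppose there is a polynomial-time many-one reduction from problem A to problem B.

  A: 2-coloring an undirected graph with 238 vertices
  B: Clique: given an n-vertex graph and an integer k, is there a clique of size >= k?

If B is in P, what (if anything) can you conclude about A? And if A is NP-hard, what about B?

A poly-time reduction A <=_p B means any A-instance can be transformed to a B-instance in poly time.
If B is in P: compose the reduction with B's poly-time algorithm to solve A in poly time, so A is in P.
If A is NP-hard: every NP problem reduces to A, which reduces to B; composing reductions, every NP problem reduces to B, so B is NP-hard.
(Here in fact A is P and B is NP-complete.)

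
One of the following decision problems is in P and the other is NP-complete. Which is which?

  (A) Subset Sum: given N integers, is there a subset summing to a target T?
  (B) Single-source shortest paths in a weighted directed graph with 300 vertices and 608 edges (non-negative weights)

(A) is NP-complete: one of Karp's 21 NP-complete problems.
(B) is P: Dijkstra's algorithm runs in O((V+E) log V).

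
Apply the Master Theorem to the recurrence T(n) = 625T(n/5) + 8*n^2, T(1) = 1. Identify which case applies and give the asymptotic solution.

a=625, b=5, f(n)=8*n^2.
log_5(625) = 4 > 2.
Since f(n) = O(n^2) is polynomially smaller than n^4, Case 1 applies.
T(n) = Theta(n^4).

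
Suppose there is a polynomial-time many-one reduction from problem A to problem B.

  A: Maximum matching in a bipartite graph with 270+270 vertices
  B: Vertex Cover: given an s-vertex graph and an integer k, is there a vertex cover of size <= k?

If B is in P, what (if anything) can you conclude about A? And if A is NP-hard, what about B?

A poly-time reduction A <=_p B means any A-instance can be transformed to a B-instance in poly time.
If B is in P: compose the reduction with B's poly-time algorithm to solve A in poly time, so A is in P.
If A is NP-hard: every NP problem reduces to A, which reduces to B; composing reductions, every NP problem reduces to B, so B is NP-hard.
(Here in fact A is P and B is NP-complete.)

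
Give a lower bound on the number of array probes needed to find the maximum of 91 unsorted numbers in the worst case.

Adversary: any unprobed cell could hold a value larger than everything seen so far. If fewer than 91 cells are probed, the adversary places the max in an unprobed cell. So all 91 cells must be examined; together with 91-1 comparisons this is tight.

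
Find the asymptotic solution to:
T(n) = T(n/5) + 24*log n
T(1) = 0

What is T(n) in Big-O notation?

Each of the log_5(n) levels adds O(log n). T(n) = O(log^2 n).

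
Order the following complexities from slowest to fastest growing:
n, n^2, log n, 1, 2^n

Ordered by growth rate: 1 < log n < n < n^2 < 2^n.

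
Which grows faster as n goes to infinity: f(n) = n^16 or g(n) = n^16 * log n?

g(n) = n^16 * log n grows faster: extra log n factor -> infinity.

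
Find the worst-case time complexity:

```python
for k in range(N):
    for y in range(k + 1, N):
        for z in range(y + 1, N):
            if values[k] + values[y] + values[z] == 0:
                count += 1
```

Time complexity: O(n^3).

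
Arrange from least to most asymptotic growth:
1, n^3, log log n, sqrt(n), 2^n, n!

Ordered by growth rate: 1 < log log n < sqrt(n) < n^3 < 2^n < n!.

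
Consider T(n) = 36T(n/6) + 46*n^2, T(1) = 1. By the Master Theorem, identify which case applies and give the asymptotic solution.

a=36, b=6, f(n)=46*n^2.
log_6(36) = 2, so n^(log_b(a)) = n^2.
f(n) = Theta(n^2), so Case 2 applies.
T(n) = Theta(n^2 log n).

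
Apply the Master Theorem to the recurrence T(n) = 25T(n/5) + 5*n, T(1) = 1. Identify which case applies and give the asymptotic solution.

a=25, b=5, f(n)=5*n.
log_5(25) = 2 > 1.
Since f(n) = O(n^1) is polynomially smaller than n^2, Case 1 applies.
T(n) = Theta(n^2).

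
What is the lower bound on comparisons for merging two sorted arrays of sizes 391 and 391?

Adversary argument: with sizes 391 and 391 (differing by at most 1), interleave the two arrays so that every consecutive pair in the output comes from different inputs. Then each of the 781 adjacent output pairs must be directly compared, or the algorithm cannot determine their relative order. So 781 comparisons are necessary; standard merge achieves this.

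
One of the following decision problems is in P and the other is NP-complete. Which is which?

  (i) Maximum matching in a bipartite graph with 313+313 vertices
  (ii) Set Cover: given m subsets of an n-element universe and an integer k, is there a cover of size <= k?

(i) is P: Hopcroft-Karp runs in O(E sqrt(V)).
(ii) is NP-complete: one of Karp's 21 NP-complete problems (with k part of the input).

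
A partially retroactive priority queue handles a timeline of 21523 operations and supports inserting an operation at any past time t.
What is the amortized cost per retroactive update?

Partially retroactive priority queues (Demaine-Iacono-Langerman) allow updates at past times with queries only at the present. With a balanced BST over the m = 21523 timeline events tracking bridges, each retroactive insert or delete is O(log m) amortized.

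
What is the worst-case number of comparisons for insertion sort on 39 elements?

Insertion sort on reverse-sorted input: 1 + 2 + ... + (39-1) = 741 comparisons.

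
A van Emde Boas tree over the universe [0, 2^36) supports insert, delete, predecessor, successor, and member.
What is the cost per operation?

vEB recursively partitions [0, 68719476736) into sqrt(u) clusters of size sqrt(u). Each operation recurses into either one cluster or the summary, never both: T(u) = T(sqrt(u)) + O(1) => T(u) = O(log log u) = O(log 36). This is worst-case, not just amortized.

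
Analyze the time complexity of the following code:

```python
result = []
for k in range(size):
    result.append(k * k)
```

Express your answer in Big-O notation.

Time complexity: O(n).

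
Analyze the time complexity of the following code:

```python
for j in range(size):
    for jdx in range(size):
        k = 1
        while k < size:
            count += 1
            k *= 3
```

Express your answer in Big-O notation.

Time complexity: O(n^2 log n).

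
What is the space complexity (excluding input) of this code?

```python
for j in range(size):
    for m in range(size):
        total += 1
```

Space complexity: O(1).
Only a constant amount of auxiliary storage is used; nothing grows with n.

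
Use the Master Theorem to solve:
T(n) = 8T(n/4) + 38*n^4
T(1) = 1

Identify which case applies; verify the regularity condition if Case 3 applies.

a=8, b=4, f(n)=38*n^4.
log_4(8) = 1.5 < 4.
f(n) = Omega(n^(1.5+epsilon)) for some epsilon > 0, so Case 3 is the candidate.
Regularity: a*f(n/b) = 8*38*(n/4)^4 = (8/256)*38*n^4 <= c*f(n) with c = 8/256 < 1. Satisfied.
Case 3: T(n) = Theta(n^4).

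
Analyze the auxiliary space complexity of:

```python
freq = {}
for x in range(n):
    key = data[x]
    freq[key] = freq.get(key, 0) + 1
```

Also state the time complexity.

Space complexity: O(n).
Auxiliary storage grows linearly with the input size n in the worst case.
Time complexity: O(n).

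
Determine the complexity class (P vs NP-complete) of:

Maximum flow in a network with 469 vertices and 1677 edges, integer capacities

This problem is in P: Edmonds-Karp / push-relabel run in polynomial time.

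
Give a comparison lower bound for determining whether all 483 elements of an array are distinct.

In the algebraic decision-tree model, the YES region for element distinctness on 483 elements has 483! connected components (one per ordering). Ben-Or's theorem then gives a lower bound of Omega(log(n!)) = Omega(n log n).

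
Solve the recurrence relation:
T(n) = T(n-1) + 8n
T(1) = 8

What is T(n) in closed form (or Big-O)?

Unrolling: T(n) = 8 + 8*(2 + 3 + ... + n) = 8 + 8*(n(n+1)/2 - 1) = O(n^2).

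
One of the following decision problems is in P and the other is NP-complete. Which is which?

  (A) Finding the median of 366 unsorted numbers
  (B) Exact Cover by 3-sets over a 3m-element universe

(A) is P: linear-time selection (median-of-medians) runs in O(n).
(B) is NP-complete: one of Karp's 21 NP-complete problems.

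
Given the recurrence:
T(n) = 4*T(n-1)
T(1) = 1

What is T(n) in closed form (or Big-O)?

Each step multiplies by 4. T(n) = T(1)*4^(n-1) = 4^(n-1).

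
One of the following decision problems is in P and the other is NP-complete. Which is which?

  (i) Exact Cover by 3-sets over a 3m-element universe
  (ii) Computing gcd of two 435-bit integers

(i) is NP-complete: one of Karp's 21 NP-complete problems.
(ii) is P: the Euclidean algorithm runs in polynomial time in the bit-length.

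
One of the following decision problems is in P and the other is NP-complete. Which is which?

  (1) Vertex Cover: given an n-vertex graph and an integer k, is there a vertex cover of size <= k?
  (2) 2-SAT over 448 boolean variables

(1) is NP-complete: one of Karp's 21 NP-complete problems (with k part of the input; for any fixed constant k it is in P).
(2) is P: 2-SAT is solvable in linear time via implication-graph SCCs.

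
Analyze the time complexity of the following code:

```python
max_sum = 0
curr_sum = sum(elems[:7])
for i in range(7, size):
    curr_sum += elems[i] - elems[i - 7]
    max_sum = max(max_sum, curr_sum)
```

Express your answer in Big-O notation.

Time complexity: O(n).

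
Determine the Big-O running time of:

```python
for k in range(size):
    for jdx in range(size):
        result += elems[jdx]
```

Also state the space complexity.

Time complexity: O(n^2).
Space complexity: O(1).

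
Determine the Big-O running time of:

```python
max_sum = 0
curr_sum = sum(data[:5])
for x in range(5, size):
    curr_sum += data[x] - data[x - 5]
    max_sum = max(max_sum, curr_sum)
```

Time complexity: O(n).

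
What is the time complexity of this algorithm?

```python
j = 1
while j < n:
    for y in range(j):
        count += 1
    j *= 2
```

Time complexity: O(n).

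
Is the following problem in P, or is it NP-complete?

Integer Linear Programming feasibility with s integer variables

This problem is NP-complete: ILP feasibility is NP-complete (LP relaxation is in P).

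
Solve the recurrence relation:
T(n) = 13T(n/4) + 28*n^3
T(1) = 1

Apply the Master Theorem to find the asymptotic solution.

a=13, b=4, f(n)=28*n^3. log_4(13) = 1.85 < 3. Case 3: T(n) = O(n^3).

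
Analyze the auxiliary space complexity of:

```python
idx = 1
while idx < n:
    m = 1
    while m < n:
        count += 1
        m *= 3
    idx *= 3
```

Space complexity: O(1).
Only a constant amount of auxiliary storage is used; nothing grows with n.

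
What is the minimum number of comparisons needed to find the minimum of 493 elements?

Finding the minimum requires 492 comparisons, identical reasoning to finding the maximum. Each comparison eliminates one candidate.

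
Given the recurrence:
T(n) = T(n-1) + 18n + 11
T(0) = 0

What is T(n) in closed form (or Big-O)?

Dominant term in sum is 18*sum(i, i=1..n) = 18*n*(n+1)/2 = O(n^2).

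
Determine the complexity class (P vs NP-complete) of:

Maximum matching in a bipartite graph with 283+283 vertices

This problem is in P: Hopcroft-Karp runs in O(E sqrt(V)).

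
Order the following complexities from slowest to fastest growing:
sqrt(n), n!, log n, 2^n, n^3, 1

Ordered by growth rate: 1 < log n < sqrt(n) < n^3 < 2^n < n!.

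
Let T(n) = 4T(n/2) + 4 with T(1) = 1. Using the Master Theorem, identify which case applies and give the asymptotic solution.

a=4, b=2, f(n)=4.
log_2(4) = 2 > 0.
Since f(n) = O(n^0) is polynomially smaller than n^2, Case 1 applies.
T(n) = Theta(n^2).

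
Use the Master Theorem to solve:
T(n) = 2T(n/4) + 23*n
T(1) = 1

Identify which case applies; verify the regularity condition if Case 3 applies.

a=2, b=4, f(n)=23*n.
log_4(2) = 0.5 < 1.
f(n) = Omega(n^(0.5+epsilon)) for some epsilon > 0, so Case 3 is the candidate.
Regularity: a*f(n/b) = 2*23*(n/4)^1 = (2/4)*23*n^1 <= c*f(n) with c = 2/4 < 1. Satisfied.
Case 3: T(n) = Theta(n).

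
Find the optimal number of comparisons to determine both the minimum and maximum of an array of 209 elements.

Naive approach: 416 comparisons (208 for max + 208 for min).
Optimal: Compare elements in pairs first (floor(n/2) = 104 comparisons), then find max among winners and min among losers (104 comparisons each).
Total: ceil(3n/2) - 2 = 312 comparisons. An adversary argument shows this is also a lower bound.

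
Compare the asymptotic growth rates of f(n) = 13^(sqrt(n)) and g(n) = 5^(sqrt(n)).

f(n) = 13^(sqrt(n)) grows faster: ratio is (13/5)^(sqrt(n)) -> infinity since 13/5 > 1.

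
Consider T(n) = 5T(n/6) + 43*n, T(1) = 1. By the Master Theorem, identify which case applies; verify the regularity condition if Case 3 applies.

a=5, b=6, f(n)=43*n.
log_6(5) = 0.8982 < 1.
f(n) = Omega(n^(0.8982+epsilon)) for some epsilon > 0, so Case 3 is the candidate.
Regularity: a*f(n/b) = 5*43*(n/6)^1 = (5/6)*43*n^1 <= c*f(n) with c = 5/6 < 1. Satisfied.
Case 3: T(n) = Theta(n).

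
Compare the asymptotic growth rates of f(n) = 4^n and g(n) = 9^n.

g(n) = 9^n grows faster: (9/4)^n -> infinity since 9/4 > 1.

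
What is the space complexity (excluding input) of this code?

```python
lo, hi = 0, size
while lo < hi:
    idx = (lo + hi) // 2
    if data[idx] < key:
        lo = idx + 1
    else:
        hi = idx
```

Space complexity: O(1).
Only a constant amount of auxiliary storage is used; nothing grows with n.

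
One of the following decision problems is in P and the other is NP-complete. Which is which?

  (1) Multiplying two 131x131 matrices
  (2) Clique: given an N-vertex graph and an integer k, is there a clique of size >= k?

(1) is P: the schoolbook algorithm runs in O(n^3).
(2) is NP-complete: complement of Independent Set / Vertex Cover (with k part of the input).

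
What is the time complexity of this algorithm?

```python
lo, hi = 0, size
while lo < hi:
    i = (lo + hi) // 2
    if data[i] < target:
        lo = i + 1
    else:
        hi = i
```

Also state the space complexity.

Time complexity: O(log n).
Space complexity: O(1).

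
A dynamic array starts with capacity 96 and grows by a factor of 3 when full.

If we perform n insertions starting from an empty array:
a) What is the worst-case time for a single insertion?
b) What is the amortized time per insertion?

(a) Worst-case single insertion: O(n) -- when the array is full at capacity c, the resize copies all c elements, and c can be Theta(n).
(b) Resizes happen at sizes 96, 288, 864, ... Total copy cost for n insertions: 96 + 288 + ... = O(n) (geometric series with ratio 1/3). Amortized cost per insertion: O(n)/n = O(1).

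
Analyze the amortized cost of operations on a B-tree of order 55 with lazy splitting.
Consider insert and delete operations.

In a B-tree of order 55, a node splits when it has 55 keys. With lazy splitting, we use potential Phi = number of full nodes + number of near-empty nodes. Each split costs O(1) but reduces potential. Between splits, at least 27 insertions must occur in that node. Amortized structural cost is O(1) per operation, plus O(log_55 n) traversal.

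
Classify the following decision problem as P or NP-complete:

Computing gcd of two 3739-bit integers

This problem is in P: the Euclidean algorithm runs in polynomial time in the bit-length.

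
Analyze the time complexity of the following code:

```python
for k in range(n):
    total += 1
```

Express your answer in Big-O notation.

Time complexity: O(n).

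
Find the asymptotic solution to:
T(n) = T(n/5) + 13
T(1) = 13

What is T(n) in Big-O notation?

Each step divides n by 5 and adds 13. After log_5(n) steps, T(n) = O(log n).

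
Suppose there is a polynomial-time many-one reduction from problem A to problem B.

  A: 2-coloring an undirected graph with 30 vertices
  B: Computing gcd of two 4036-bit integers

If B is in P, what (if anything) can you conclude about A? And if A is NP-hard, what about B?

A poly-time reduction A <=_p B means any A-instance can be transformed to a B-instance in poly time.
If B is in P: compose the reduction with B's poly-time algorithm to solve A in poly time, so A is in P.
If A is NP-hard: every NP problem reduces to A, which reduces to B; composing reductions, every NP problem reduces to B, so B is NP-hard.
(Here in fact A is P and B is P.)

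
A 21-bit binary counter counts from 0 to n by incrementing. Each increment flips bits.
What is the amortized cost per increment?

Bit i flips every 2^i increments. Total flips over n increments: sum_{i=0}^{21} n/2^i < 2n. Amortized cost: 2n/n = O(1).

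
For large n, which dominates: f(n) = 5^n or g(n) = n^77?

f(n) = 5^n grows faster: any exponential with base > 1 dominates every polynomial.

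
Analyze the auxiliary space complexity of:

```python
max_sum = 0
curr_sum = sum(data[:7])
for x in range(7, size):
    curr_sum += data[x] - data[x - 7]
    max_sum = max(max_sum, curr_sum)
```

Space complexity: O(1).
Only a constant amount of auxiliary storage is used; nothing grows with n.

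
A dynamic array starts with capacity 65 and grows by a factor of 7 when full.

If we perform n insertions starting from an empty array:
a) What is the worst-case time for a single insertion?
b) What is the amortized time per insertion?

(a) Worst-case single insertion: O(n) -- when the array is full at capacity c, the resize copies all c elements, and c can be Theta(n).
(b) Resizes happen at sizes 65, 455, 3185, ... Total copy cost for n insertions: 65 + 455 + ... = O(n) (geometric series with ratio 1/7). Amortized cost per insertion: O(n)/n = O(1).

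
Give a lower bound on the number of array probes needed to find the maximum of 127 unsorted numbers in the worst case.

Adversary: any unprobed cell could hold a value larger than everything seen so far. If fewer than 127 cells are probed, the adversary places the max in an unprobed cell. So all 127 cells must be examined; together with 127-1 comparisons this is tight.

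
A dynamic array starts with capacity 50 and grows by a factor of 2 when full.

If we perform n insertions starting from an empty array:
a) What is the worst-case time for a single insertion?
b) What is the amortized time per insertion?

(a) Worst-case single insertion: O(n) -- when the array is full at capacity c, the resize copies all c elements, and c can be Theta(n).
(b) Resizes happen at sizes 50, 100, 200, ... Total copy cost for n insertions: 50 + 100 + ... = O(n) (geometric series with ratio 1/2). Amortized cost per insertion: O(n)/n = O(1).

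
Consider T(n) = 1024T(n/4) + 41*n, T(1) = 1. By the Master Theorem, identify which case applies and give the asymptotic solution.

a=1024, b=4, f(n)=41*n.
log_4(1024) = 5 > 1.
Since f(n) = O(n^1) is polynomially smaller than n^5, Case 1 applies.
T(n) = Theta(n^5).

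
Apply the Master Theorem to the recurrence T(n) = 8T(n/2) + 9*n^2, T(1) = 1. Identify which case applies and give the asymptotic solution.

a=8, b=2, f(n)=9*n^2.
log_2(8) = 3 > 2.
Since f(n) = O(n^2) is polynomially smaller than n^3, Case 1 applies.
T(n) = Theta(n^3).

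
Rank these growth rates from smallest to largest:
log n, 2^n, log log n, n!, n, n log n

Ordered by growth rate: log log n < log n < n < n log n < 2^n < n!.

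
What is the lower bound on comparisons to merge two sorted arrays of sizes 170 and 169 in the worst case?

Adversary: with |170 - 169| <= 1 the inputs can be fully interleaved so that every adjacent pair in the merged output comes from different arrays. Then each of the 338 adjacent pairs must be directly compared, or the algorithm cannot determine their relative order. Standard merge meets this bound.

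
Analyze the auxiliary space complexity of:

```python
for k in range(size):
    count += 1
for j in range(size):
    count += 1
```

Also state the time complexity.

Space complexity: O(1).
Only a constant amount of auxiliary storage is used; nothing grows with n.
Time complexity: O(n).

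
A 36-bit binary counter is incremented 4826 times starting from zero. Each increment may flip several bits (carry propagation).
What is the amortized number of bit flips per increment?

Bit i flips on every 2^i-th increment, so over 4826 increments bit i flips floor(4826/2^i) times. Summing over i: total flips < 2 * 4826. Amortized: < 2 = O(1) per increment.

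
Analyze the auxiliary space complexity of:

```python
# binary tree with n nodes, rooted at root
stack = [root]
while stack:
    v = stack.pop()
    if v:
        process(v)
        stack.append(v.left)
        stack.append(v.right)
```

Space complexity: O(n).
Auxiliary storage grows linearly with the input size n in the worst case.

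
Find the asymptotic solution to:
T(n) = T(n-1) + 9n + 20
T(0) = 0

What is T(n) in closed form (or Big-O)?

Dominant term in sum is 9*sum(i, i=1..n) = 9*n*(n+1)/2 = O(n^2).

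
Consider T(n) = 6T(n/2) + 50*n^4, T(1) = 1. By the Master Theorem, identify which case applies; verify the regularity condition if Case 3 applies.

a=6, b=2, f(n)=50*n^4.
log_2(6) = 2.585 < 4.
f(n) = Omega(n^(2.585+epsilon)) for some epsilon > 0, so Case 3 is the candidate.
Regularity: a*f(n/b) = 6*50*(n/2)^4 = (6/16)*50*n^4 <= c*f(n) with c = 6/16 < 1. Satisfied.
Case 3: T(n) = Theta(n^4).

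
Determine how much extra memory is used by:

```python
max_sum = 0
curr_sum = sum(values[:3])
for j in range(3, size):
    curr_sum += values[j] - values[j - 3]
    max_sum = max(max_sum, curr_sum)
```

Space complexity: O(1).
Only a constant amount of auxiliary storage is used; nothing grows with n.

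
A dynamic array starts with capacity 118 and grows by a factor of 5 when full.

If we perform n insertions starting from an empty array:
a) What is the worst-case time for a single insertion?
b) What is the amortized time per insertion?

(a) Worst-case single insertion: O(n) -- when the array is full at capacity c, the resize copies all c elements, and c can be Theta(n).
(b) Resizes happen at sizes 118, 590, 2950, ... Total copy cost for n insertions: 118 + 590 + ... = O(n) (geometric series with ratio 1/5). Amortized cost per insertion: O(n)/n = O(1).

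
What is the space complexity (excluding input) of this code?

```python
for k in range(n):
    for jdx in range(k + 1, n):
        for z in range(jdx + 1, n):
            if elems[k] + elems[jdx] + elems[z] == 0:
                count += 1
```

Space complexity: O(1).
Only a constant amount of auxiliary storage is used; nothing grows with n.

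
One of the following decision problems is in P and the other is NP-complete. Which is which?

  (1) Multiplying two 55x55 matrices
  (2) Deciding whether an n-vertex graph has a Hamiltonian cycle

(1) is P: the schoolbook algorithm runs in O(n^3).
(2) is NP-complete: one of Karp's 21 NP-complete problems.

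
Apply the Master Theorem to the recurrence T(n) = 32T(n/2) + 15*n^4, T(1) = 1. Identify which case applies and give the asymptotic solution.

a=32, b=2, f(n)=15*n^4.
log_2(32) = 5 > 4.
Since f(n) = O(n^4) is polynomially smaller than n^5, Case 1 applies.
T(n) = Theta(n^5).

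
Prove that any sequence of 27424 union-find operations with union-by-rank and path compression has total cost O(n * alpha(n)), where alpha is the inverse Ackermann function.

Using Tarjan's analysis with rank-based potential function. Union-by-rank keeps tree height O(log n). Path compression flattens paths during find. For n = 27424 operations, total cost is O(n * alpha(n)), effectively O(n) since alpha grows incredibly slowly.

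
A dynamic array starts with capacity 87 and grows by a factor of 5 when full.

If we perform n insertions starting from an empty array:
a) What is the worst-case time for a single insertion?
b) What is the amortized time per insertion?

(a) Worst-case single insertion: O(n) -- when the array is full at capacity c, the resize copies all c elements, and c can be Theta(n).
(b) Resizes happen at sizes 87, 435, 2175, ... Total copy cost for n insertions: 87 + 435 + ... = O(n) (geometric series with ratio 1/5). Amortized cost per insertion: O(n)/n = O(1).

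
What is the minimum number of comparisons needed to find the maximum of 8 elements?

Finding the maximum requires 7 comparisons. Each comparison eliminates exactly one candidate. With 8 candidates, we need 7 eliminations.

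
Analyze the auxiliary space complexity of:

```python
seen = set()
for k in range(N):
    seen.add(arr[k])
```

Space complexity: O(n).
Auxiliary storage grows linearly with the input size n in the worst case.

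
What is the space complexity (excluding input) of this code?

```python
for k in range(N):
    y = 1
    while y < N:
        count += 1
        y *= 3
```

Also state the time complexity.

Space complexity: O(1).
Only a constant amount of auxiliary storage is used; nothing grows with n.
Time complexity: O(n log n).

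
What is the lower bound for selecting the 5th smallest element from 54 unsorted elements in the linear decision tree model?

Selecting the 5th smallest of 54 elements requires Omega(n) comparisons. Every element must be compared at least once. The BFPRT algorithm achieves O(n), making this tight.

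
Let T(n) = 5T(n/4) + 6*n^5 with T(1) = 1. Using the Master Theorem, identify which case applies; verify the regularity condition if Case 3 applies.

a=5, b=4, f(n)=6*n^5.
log_4(5) = 1.161 < 5.
f(n) = Omega(n^(1.161+epsilon)) for some epsilon > 0, so Case 3 is the candidate.
Regularity: a*f(n/b) = 5*6*(n/4)^5 = (5/1024)*6*n^5 <= c*f(n) with c = 5/1024 < 1. Satisfied.
Case 3: T(n) = Theta(n^5).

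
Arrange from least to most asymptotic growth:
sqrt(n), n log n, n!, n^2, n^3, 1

Ordered by growth rate: 1 < sqrt(n) < n log n < n^2 < n^3 < n!.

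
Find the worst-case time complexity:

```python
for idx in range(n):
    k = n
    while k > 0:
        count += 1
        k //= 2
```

Time complexity: O(n log n).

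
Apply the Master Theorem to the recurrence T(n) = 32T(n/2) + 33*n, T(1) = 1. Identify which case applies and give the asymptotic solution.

a=32, b=2, f(n)=33*n.
log_2(32) = 5 > 1.
Since f(n) = O(n^1) is polynomially smaller than n^5, Case 1 applies.
T(n) = Theta(n^5).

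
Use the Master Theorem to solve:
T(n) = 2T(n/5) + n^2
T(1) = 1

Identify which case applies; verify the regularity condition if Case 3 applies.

a=2, b=5, f(n)=n^2.
log_5(2) = 0.4307 < 2.
f(n) = Omega(n^(0.4307+epsilon)) for some epsilon > 0, so Case 3 is the candidate.
Regularity: a*f(n/b) = 2*1*(n/5)^2 = (2/25)*1*n^2 <= c*f(n) with c = 2/25 < 1. Satisfied.
Case 3: T(n) = Theta(n^2).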